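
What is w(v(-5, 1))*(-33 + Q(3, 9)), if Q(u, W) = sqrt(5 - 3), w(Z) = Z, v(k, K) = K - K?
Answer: 0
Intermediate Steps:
v(k, K) = 0
Q(u, W) = sqrt(2)
w(v(-5, 1))*(-33 + Q(3, 9)) = 0*(-33 + sqrt(2)) = 0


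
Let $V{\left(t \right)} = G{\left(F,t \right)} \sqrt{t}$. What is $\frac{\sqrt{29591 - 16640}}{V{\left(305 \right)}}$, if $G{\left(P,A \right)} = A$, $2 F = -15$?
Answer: $\frac{3 \sqrt{438895}}{93025} \approx 0.021365$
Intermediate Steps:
$F = - \frac{15}{2}$ ($F = \frac{1}{2} \left(-15\right) = - \frac{15}{2} \approx -7.5$)
$V{\left(t \right)} = t^{\frac{3}{2}}$ ($V{\left(t \right)} = t \sqrt{t} = t^{\frac{3}{2}}$)
$\frac{\sqrt{29591 - 16640}}{V{\left(305 \right)}} = \frac{\sqrt{29591 - 16640}}{305^{\frac{3}{2}}} = \frac{\sqrt{12951}}{305 \sqrt{305}} = 3 \sqrt{1439} \frac{\sqrt{305}}{93025} = \frac{3 \sqrt{438895}}{93025}$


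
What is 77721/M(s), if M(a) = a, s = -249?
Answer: -25907/83 ≈ -312.13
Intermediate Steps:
77721/M(s) = 77721/(-249) = 77721*(-1/249) = -25907/83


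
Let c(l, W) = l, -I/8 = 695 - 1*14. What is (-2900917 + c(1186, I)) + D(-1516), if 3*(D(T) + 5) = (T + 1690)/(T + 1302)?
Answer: -310271781/107 ≈ -2.8997e+6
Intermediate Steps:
I = -5448 (I = -8*(695 - 1*14) = -8*(695 - 14) = -8*681 = -5448)
D(T) = -5 + (1690 + T)/(3*(1302 + T)) (D(T) = -5 + ((T + 1690)/(T + 1302))/3 = -5 + ((1690 + T)/(1302 + T))/3 = -5 + (1690 + T)/(3*(1302 + T)))
(-2900917 + c(1186, I)) + D(-1516) = (-2900917 + 1186) + 2*(-8920 - 7*(-1516))/(3*(1302 - 1516)) = -2899731 + (⅔)*(-8920 + 10612)/(-214) = -2899731 + (⅔)*(-1/214)*1692 = -2899731 - 564/107 = -310271781/107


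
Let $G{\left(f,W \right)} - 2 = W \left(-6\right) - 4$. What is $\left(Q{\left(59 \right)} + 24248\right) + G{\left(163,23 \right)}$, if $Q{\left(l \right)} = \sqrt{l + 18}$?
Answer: $24108 + \sqrt{77} \approx 24117.0$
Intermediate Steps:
$G{\left(f,W \right)} = -2 - 6 W$ ($G{\left(f,W \right)} = 2 + \left(W \left(-6\right) - 4\right) = 2 - \left(4 + 6 W\right) = -2 - 6 W$)
$Q{\left(l \right)} = \sqrt{18 + l}$
$\left(Q{\left(59 \right)} + 24248\right) + G{\left(163,23 \right)} = \left(\sqrt{18 + 59} + 24248\right) - 140 = \left(\sqrt{77} + 24248\right) - 140 = \left(24248 + \sqrt{77}\right) - 140 = 24108 + \sqrt{77}$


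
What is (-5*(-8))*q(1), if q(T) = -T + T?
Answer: 0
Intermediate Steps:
q(T) = 0
(-5*(-8))*q(1) = -5*(-8)*0 = 40*0 = 0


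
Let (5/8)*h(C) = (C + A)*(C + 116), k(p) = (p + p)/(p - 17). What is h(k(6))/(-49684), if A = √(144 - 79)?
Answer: 30336/7514705 - 2528*√65/683155 ≈ -0.025797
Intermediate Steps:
k(p) = 2*p/(-17 + p) (k(p) = (2*p)/(-17 + p) = 2*p/(-17 + p))
A = √65 ≈ 8.0623
h(C) = 8*(116 + C)*(C + √65)/5 (h(C) = 8*((C + √65)*(C + 116))/5 = 8*((C + √65)*(116 + C))/5 = 8*((116 + C)*(C + √65))/5 = 8*(116 + C)*(C + √65)/5)
h(k(6))/(-49684) = (8*(2*6/(-17 + 6))²/5 + 928*(2*6/(-17 + 6))/5 + 928*√65/5 + 8*(2*6/(-17 + 6))*√65/5)/(-49684) = (8*(2*6/(-11))²/5 + 928*(2*6/(-11))/5 + 928*√65/5 + 8*(2*6/(-11))*√65/5)*(-1/49684) = (8*(2*6*(-1/11))²/5 + 928*(2*6*(-1/11))/5 + 928*√65/5 + 8*(2*6*(-1/11))*√65/5)*(-1/49684) = (8*(-12/11)²/5 + (928/5)*(-12/11) + 928*√65/5 + (8/5)*(-12/11)*√65)*(-1/49684) = ((8/5)*(144/121) - 11136/55 + 928*√65/5 - 96*√65/55)*(-1/49684) = (1152/605 - 11136/55 + 928*√65/5 - 96*√65/55)*(-1/49684) = (-121344/605 + 10112*√65/55)*(-1/49684) = 30336/7514705 - 2528*√65/683155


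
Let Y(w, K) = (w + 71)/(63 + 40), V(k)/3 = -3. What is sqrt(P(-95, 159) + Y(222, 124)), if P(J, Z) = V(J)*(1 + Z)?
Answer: I*sqrt(15246781)/103 ≈ 37.91*I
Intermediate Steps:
V(k) = -9 (V(k) = 3*(-3) = -9)
P(J, Z) = -9 - 9*Z (P(J, Z) = -9*(1 + Z) = -9 - 9*Z)
Y(w, K) = 71/103 + w/103 (Y(w, K) = (71 + w)/103 = (71 + w)*(1/103) = 71/103 + w/103)
sqrt(P(-95, 159) + Y(222, 124)) = sqrt((-9 - 9*159) + (71/103 + (1/103)*222)) = sqrt((-9 - 1431) + (71/103 + 222/103)) = sqrt(-1440 + 293/103) = sqrt(-148027/103) = I*sqrt(15246781)/103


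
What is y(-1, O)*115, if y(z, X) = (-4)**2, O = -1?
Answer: 1840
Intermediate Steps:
y(z, X) = 16
y(-1, O)*115 = 16*115 = 1840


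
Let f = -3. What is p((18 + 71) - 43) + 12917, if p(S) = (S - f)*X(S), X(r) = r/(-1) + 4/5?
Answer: 53511/5 ≈ 10702.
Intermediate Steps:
X(r) = 4/5 - r (X(r) = r*(-1) + 4*(1/5) = -r + 4/5 = 4/5 - r)
p(S) = (3 + S)*(4/5 - S) (p(S) = (S - 1*(-3))*(4/5 - S) = (S + 3)*(4/5 - S) = (3 + S)*(4/5 - S))
p((18 + 71) - 43) + 12917 = -(-4 + 5*((18 + 71) - 43))*(3 + ((18 + 71) - 43))/5 + 12917 = -(-4 + 5*(89 - 43))*(3 + (89 - 43))/5 + 12917 = -(-4 + 5*46)*(3 + 46)/5 + 12917 = -1/5*(-4 + 230)*49 + 12917 = -1/5*226*49 + 12917 = -11074/5 + 12917 = 53511/5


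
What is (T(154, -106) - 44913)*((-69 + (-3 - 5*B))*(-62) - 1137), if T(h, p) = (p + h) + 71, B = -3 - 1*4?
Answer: -51826658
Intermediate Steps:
B = -7 (B = -3 - 4 = -7)
T(h, p) = 71 + h + p (T(h, p) = (h + p) + 71 = 71 + h + p)
(T(154, -106) - 44913)*((-69 + (-3 - 5*B))*(-62) - 1137) = ((71 + 154 - 106) - 44913)*((-69 + (-3 - 5*(-7)))*(-62) - 1137) = (119 - 44913)*((-69 + (-3 + 35))*(-62) - 1137) = -44794*((-69 + 32)*(-62) - 1137) = -44794*(-37*(-62) - 1137) = -44794*(2294 - 1137) = -44794*1157 = -51826658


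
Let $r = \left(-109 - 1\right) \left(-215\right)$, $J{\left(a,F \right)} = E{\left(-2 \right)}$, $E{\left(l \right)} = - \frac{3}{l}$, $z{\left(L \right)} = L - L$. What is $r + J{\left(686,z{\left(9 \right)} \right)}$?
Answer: $\frac{47303}{2} \approx 23652.0$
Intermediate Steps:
$z{\left(L \right)} = 0$
$J{\left(a,F \right)} = \frac{3}{2}$ ($J{\left(a,F \right)} = - \frac{3}{-2} = \left(-3\right) \left(- \frac{1}{2}\right) = \frac{3}{2}$)
$r = 23650$ ($r = \left(-110\right) \left(-215\right) = 23650$)
$r + J{\left(686,z{\left(9 \right)} \right)} = 23650 + \frac{3}{2} = \frac{47303}{2}$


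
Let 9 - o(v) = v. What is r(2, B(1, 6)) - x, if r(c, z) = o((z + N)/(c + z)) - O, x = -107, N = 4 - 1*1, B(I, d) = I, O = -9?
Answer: 371/3 ≈ 123.67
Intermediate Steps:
N = 3 (N = 4 - 1 = 3)
o(v) = 9 - v
r(c, z) = 18 - (3 + z)/(c + z) (r(c, z) = (9 - (z + 3)/(c + z)) - 1*(-9) = (9 - (3 + z)/(c + z)) + 9 = 18 - (3 + z)/(c + z))
r(2, B(1, 6)) - x = (-3 + 17*1 + 18*2)/(2 + 1) - 1*(-107) = (-3 + 17 + 36)/3 + 107 = (1/3)*50 + 107 = 50/3 + 107 = 371/3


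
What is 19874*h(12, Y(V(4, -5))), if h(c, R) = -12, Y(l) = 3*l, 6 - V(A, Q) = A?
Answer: -238488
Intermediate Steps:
V(A, Q) = 6 - A
19874*h(12, Y(V(4, -5))) = 19874*(-12) = -238488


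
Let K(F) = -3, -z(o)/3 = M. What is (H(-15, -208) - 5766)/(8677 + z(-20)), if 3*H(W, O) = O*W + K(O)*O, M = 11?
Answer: -2259/4322 ≈ -0.52267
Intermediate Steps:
z(o) = -33 (z(o) = -3*11 = -33)
H(W, O) = -O + O*W/3 (H(W, O) = (O*W - 3*O)/3 = (-3*O + O*W)/3 = -O + O*W/3)
(H(-15, -208) - 5766)/(8677 + z(-20)) = ((⅓)*(-208)*(-3 - 15) - 5766)/(8677 - 33) = ((⅓)*(-208)*(-18) - 5766)/8644 = (1248 - 5766)*(1/8644) = -4518*1/8644 = -2259/4322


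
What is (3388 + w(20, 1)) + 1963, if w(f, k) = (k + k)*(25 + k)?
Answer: 5403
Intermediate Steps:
w(f, k) = 2*k*(25 + k) (w(f, k) = (2*k)*(25 + k) = 2*k*(25 + k))
(3388 + w(20, 1)) + 1963 = (3388 + 2*1*(25 + 1)) + 1963 = (3388 + 2*1*26) + 1963 = (3388 + 52) + 1963 = 3440 + 1963 = 5403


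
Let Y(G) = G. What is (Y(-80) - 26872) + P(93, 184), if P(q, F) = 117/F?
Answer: -4959051/184 ≈ -26951.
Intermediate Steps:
(Y(-80) - 26872) + P(93, 184) = (-80 - 26872) + 117/184 = -26952 + 117*(1/184) = -26952 + 117/184 = -4959051/184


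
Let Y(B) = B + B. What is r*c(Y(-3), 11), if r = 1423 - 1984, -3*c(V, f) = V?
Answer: -1122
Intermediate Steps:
Y(B) = 2*B
c(V, f) = -V/3
r = -561
r*c(Y(-3), 11) = -(-187)*2*(-3) = -(-187)*(-6) = -561*2 = -1122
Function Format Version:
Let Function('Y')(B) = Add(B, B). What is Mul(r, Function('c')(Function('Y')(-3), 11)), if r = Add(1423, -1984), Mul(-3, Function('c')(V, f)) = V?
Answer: -1122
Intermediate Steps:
Function('Y')(B) = Mul(2, B)
Function('c')(V, f) = Mul(Rational(-1, 3), V)
r = -561
Mul(r, Function('c')(Function('Y')(-3), 11)) = Mul(-561, Mul(Rational(-1, 3), Mul(2, -3))) = Mul(-561, Mul(Rational(-1, 3), -6)) = Mul(-561, 2) = -1122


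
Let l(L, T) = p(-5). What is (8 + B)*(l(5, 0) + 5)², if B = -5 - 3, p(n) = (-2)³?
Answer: 0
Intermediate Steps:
p(n) = -8
l(L, T) = -8
B = -8
(8 + B)*(l(5, 0) + 5)² = (8 - 8)*(-8 + 5)² = 0*(-3)² = 0*9 = 0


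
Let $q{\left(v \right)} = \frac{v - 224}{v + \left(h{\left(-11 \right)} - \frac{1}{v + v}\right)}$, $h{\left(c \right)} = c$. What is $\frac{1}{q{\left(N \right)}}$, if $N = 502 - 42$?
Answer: $\frac{413079}{217120} \approx 1.9025$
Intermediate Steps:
$N = 460$ ($N = 502 - 42 = 460$)
$q{\left(v \right)} = \frac{-224 + v}{-11 + v - \frac{1}{2 v}}$ ($q{\left(v \right)} = \frac{v - 224}{v - \left(11 + \frac{1}{v + v}\right)} = \frac{-224 + v}{v - \left(11 + \frac{1}{2 v}\right)} = \frac{-224 + v}{-11 + v - \frac{1}{2 v}}$)
$\frac{1}{q{\left(N \right)}} = \frac{1}{2 \cdot 460 \frac{1}{-1 - 10120 + 2 \cdot 460^{2}} \left(-224 + 460\right)} = \frac{1}{2 \cdot 460 \frac{1}{-1 - 10120 + 2 \cdot 211600} \cdot 236} = \frac{1}{2 \cdot 460 \frac{1}{-1 - 10120 + 423200} \cdot 236} = \frac{1}{2 \cdot 460 \cdot \frac{1}{413079} \cdot 236} = \frac{1}{\frac{217120}{413079}} = \frac{413079}{217120}$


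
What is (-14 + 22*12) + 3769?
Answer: 4019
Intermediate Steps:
(-14 + 22*12) + 3769 = (-14 + 264) + 3769 = 250 + 3769 = 4019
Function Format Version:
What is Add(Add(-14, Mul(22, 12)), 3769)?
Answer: 4019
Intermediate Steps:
Add(Add(-14, Mul(22, 12)), 3769) = Add(Add(-14, 264), 3769) = Add(250, 3769) = 4019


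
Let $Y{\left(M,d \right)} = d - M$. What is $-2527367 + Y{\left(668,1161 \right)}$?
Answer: $-2526874$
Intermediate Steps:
$-2527367 + Y{\left(668,1161 \right)} = -2527367 + \left(1161 - 668\right) = -2527367 + 493 = -2526874$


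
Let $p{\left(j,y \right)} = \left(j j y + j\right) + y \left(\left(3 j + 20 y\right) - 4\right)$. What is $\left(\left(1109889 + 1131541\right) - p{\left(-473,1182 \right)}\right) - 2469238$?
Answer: $-290935507$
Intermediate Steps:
$p{\left(j,y \right)} = j + y j^{2} + y \left(-4 + 3 j + 20 y\right)$ ($p{\left(j,y \right)} = \left(j^{2} y + j\right) + y \left(-4 + 3 j + 20 y\right) = \left(y j^{2} + j\right) + y \left(-4 + 3 j + 20 y\right) = \left(j + y j^{2}\right) + y \left(-4 + 3 j + 20 y\right) = j + y j^{2} + y \left(-4 + 3 j + 20 y\right)$)
$\left(\left(1109889 + 1131541\right) - p{\left(-473,1182 \right)}\right) - 2469238 = \left(\left(1109889 + 1131541\right) - \left(-473 - 4728 + 20 \cdot 1182^{2} + 1182 \left(-473\right)^{2} + 3 \left(-473\right) 1182\right)\right) - 2469238 = \left(2241430 - \left(-473 - 4728 + 20 \cdot 1397124 + 1182 \cdot 223729 - 1677258\right)\right) - 2469238 = \left(2241430 - \left(-473 - 4728 + 27942480 + 264447678 - 1677258\right)\right) - 2469238 = \left(2241430 - 290707699\right) - 2469238 = -288466269 - 2469238 = -290935507$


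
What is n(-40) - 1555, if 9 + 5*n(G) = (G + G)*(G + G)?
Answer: -1384/5 ≈ -276.80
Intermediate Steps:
n(G) = -9/5 + 4*G²/5 (n(G) = -9/5 + ((G + G)*(G + G))/5 = -9/5 + ((2*G)*(2*G))/5 = -9/5 + (4*G²)/5 = -9/5 + 4*G²/5)
n(-40) - 1555 = (-9/5 + (⅘)*(-40)²) - 1555 = (-9/5 + (⅘)*1600) - 1555 = (-9/5 + 1280) - 1555 = 6391/5 - 1555 = -1384/5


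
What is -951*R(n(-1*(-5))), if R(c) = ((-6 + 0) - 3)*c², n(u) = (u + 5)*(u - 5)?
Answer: 0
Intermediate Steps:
n(u) = (-5 + u)*(5 + u) (n(u) = (5 + u)*(-5 + u) = (-5 + u)*(5 + u))
R(c) = -9*c² (R(c) = (-6 - 3)*c² = -9*c²)
-951*R(n(-1*(-5))) = -(-8559)*(-25 + (-1*(-5))²)² = -(-8559)*(-25 + 5²)² = -(-8559)*(-25 + 25)² = -(-8559)*0² = -(-8559)*0 = -951*0 = 0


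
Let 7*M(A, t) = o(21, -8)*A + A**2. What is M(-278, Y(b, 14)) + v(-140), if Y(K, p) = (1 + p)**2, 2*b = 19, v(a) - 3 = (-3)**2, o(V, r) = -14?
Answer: 81260/7 ≈ 11609.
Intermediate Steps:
v(a) = 12 (v(a) = 3 + (-3)**2 = 3 + 9 = 12)
b = 19/2 (b = (1/2)*19 = 19/2 ≈ 9.5000)
M(A, t) = -2*A + A**2/7 (M(A, t) = (-14*A + A**2)/7 = (A**2 - 14*A)/7 = -2*A + A**2/7)
M(-278, Y(b, 14)) + v(-140) = (1/7)*(-278)*(-14 - 278) + 12 = (1/7)*(-278)*(-292) + 12 = 81176/7 + 12 = 81260/7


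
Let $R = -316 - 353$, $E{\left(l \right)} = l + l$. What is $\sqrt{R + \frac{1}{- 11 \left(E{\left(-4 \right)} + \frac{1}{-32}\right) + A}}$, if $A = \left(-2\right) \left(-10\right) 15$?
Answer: $\frac{i \sqrt{357486133}}{731} \approx 25.865 i$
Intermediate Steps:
$E{\left(l \right)} = 2 l$
$A = 300$ ($A = 20 \cdot 15 = 300$)
$R = -669$ ($R = -316 - 353 = -669$)
$\sqrt{R + \frac{1}{- 11 \left(E{\left(-4 \right)} + \frac{1}{-32}\right) + A}} = \sqrt{-669 + \frac{1}{- 11 \left(2 \left(-4\right) + \frac{1}{-32}\right) + 300}} = \sqrt{-669 + \frac{1}{- 11 \left(-8 - \frac{1}{32}\right) + 300}} = \sqrt{-669 + \frac{1}{\left(-11\right) \left(- \frac{257}{32}\right) + 300}} = \sqrt{-669 + \frac{1}{\frac{2827}{32} + 300}} = \sqrt{-669 + \frac{1}{\frac{12427}{32}}} = \sqrt{-669 + \frac{32}{12427}} = \sqrt{- \frac{8313631}{12427}} = \frac{i \sqrt{357486133}}{731}$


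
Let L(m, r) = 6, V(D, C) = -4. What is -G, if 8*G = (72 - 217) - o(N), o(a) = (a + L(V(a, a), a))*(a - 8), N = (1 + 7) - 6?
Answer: 97/8 ≈ 12.125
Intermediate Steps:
N = 2 (N = 8 - 6 = 2)
o(a) = (-8 + a)*(6 + a) (o(a) = (a + 6)*(a - 8) = (6 + a)*(-8 + a) = (-8 + a)*(6 + a))
G = -97/8 (G = ((72 - 217) - (-48 + 2² - 2*2))/8 = (-145 - (-48 + 4 - 4))/8 = (-145 - 1*(-48))/8 = (-145 + 48)/8 = (⅛)*(-97) = -97/8 ≈ -12.125)
-G = -1*(-97/8) = 97/8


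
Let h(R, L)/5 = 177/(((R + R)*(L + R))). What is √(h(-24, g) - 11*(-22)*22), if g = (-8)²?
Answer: √1362826/16 ≈ 72.963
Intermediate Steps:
g = 64
h(R, L) = 885/(2*R*(L + R)) (h(R, L) = 5*(177/(((R + R)*(L + R)))) = 5*(177/(((2*R)*(L + R)))) = 5*(177/((2*R*(L + R)))) = 5*(177*(1/(2*R*(L + R)))) = 5*(177/(2*R*(L + R))) = 885/(2*R*(L + R)))
√(h(-24, g) - 11*(-22)*22) = √((885/2)/(-24*(64 - 24)) - 11*(-22)*22) = √((885/2)*(-1/24)/40 + 242*22) = √((885/2)*(-1/24)*(1/40) + 5324) = √(-59/128 + 5324) = √(681413/128) = √1362826/16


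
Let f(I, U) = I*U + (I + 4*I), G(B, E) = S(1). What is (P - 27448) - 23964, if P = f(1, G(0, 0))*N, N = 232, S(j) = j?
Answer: -50020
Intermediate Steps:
G(B, E) = 1
f(I, U) = 5*I + I*U (f(I, U) = I*U + 5*I = 5*I + I*U)
P = 1392 (P = (1*(5 + 1))*232 = (1*6)*232 = 6*232 = 1392)
(P - 27448) - 23964 = (1392 - 27448) - 23964 = -26056 - 23964 = -50020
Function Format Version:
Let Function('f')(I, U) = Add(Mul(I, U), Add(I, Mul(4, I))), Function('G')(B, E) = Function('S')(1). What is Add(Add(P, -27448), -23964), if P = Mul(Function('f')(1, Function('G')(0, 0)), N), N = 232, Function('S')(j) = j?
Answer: -50020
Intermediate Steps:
Function('G')(B, E) = 1
Function('f')(I, U) = Add(Mul(5, I), Mul(I, U)) (Function('f')(I, U) = Add(Mul(I, U), Mul(5, I)) = Add(Mul(5, I), Mul(I, U)))
P = 1392 (P = Mul(Mul(1, Add(5, 1)), 232) = Mul(Mul(1, 6), 232) = Mul(6, 232) = 1392)
Add(Add(P, -27448), -23964) = Add(Add(1392, -27448), -23964) = Add(-26056, -23964) = -50020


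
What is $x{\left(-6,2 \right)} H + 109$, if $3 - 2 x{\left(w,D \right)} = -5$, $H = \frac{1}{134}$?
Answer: $\frac{7305}{67} \approx 109.03$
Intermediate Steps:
$H = \frac{1}{134} \approx 0.0074627$
$x{\left(w,D \right)} = 4$ ($x{\left(w,D \right)} = \frac{3}{2} - - \frac{5}{2} = \frac{3}{2} + \frac{5}{2} = 4$)
$x{\left(-6,2 \right)} H + 109 = 4 \cdot \frac{1}{134} + 109 = \frac{2}{67} + 109 = \frac{7305}{67}$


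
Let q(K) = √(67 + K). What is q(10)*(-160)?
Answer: -160*√77 ≈ -1404.0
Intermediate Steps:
q(10)*(-160) = √(67 + 10)*(-160) = √77*(-160) = -160*√77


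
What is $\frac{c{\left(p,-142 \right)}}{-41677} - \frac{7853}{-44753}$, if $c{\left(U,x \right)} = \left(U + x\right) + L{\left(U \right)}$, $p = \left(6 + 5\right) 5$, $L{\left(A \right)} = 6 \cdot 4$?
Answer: $\frac{330108920}{1865170781} \approx 0.17699$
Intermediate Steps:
$L{\left(A \right)} = 24$
$p = 55$ ($p = 11 \cdot 5 = 55$)
$c{\left(U,x \right)} = 24 + U + x$ ($c{\left(U,x \right)} = \left(U + x\right) + 24 = 24 + U + x$)
$\frac{c{\left(p,-142 \right)}}{-41677} - \frac{7853}{-44753} = \frac{24 + 55 - 142}{-41677} - \frac{7853}{-44753} = \left(-63\right) \left(- \frac{1}{41677}\right) - - \frac{7853}{44753} = \frac{63}{41677} + \frac{7853}{44753} = \frac{330108920}{1865170781}$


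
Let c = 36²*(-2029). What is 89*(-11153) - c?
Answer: 1636967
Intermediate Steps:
c = -2629584 (c = 1296*(-2029) = -2629584)
89*(-11153) - c = 89*(-11153) - 1*(-2629584) = -992617 + 2629584 = 1636967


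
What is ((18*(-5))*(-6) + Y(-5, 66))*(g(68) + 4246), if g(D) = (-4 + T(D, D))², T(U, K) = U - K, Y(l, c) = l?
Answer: 2280170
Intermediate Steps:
g(D) = 16 (g(D) = (-4 + (D - D))² = (-4 + 0)² = (-4)² = 16)
((18*(-5))*(-6) + Y(-5, 66))*(g(68) + 4246) = ((18*(-5))*(-6) - 5)*(16 + 4246) = (-90*(-6) - 5)*4262 = (540 - 5)*4262 = 535*4262 = 2280170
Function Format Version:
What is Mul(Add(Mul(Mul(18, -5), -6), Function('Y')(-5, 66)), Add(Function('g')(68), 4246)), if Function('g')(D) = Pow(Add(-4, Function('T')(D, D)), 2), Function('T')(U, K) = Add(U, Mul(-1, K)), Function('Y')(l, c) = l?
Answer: 2280170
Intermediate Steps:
Function('g')(D) = 16 (Function('g')(D) = Pow(Add(-4, Add(D, Mul(-1, D))), 2) = Pow(Add(-4, 0), 2) = Pow(-4, 2) = 16)
Mul(Add(Mul(Mul(18, -5), -6), Function('Y')(-5, 66)), Add(Function('g')(68), 4246)) = Mul(Add(Mul(Mul(18, -5), -6), -5), Add(16, 4246)) = Mul(Add(Mul(-90, -6), -5), 4262) = Mul(Add(540, -5), 4262) = Mul(535, 4262) = 2280170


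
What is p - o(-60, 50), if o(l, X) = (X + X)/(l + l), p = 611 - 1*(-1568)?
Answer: 13079/6 ≈ 2179.8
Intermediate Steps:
p = 2179 (p = 611 + 1568 = 2179)
o(l, X) = X/l (o(l, X) = (2*X)/((2*l)) = (2*X)*(1/(2*l)) = X/l)
p - o(-60, 50) = 2179 - 50/(-60) = 2179 - 50*(-1)/60 = 2179 - 1*(-⅚) = 2179 + ⅚ = 13079/6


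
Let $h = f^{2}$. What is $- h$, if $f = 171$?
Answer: $-29241$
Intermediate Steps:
$h = 29241$ ($h = 171^{2} = 29241$)
$- h = \left(-1\right) 29241 = -29241$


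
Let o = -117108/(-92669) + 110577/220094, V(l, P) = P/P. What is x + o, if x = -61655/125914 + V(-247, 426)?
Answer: 1461568006002821/642032051254951 ≈ 2.2765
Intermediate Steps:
V(l, P) = 1
o = 36021828165/20395890886 (o = -117108*(-1/92669) + 110577*(1/220094) = 117108/92669 + 110577/220094 = 36021828165/20395890886 ≈ 1.7661)
x = 64259/125914 (x = -61655/125914 + 1 = 64259/125914 ≈ 0.51034)
x + o = 64259/125914 + 36021828165/20395890886 = 1461568006002821/642032051254951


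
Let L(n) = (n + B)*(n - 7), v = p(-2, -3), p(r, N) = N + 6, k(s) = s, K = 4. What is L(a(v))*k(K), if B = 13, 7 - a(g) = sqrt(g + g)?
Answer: 24 - 80*sqrt(6) ≈ -171.96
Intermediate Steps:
p(r, N) = 6 + N
v = 3 (v = 6 - 3 = 3)
a(g) = 7 - sqrt(2)*sqrt(g) (a(g) = 7 - sqrt(g + g) = 7 - sqrt(2*g) = 7 - sqrt(2)*sqrt(g))
L(n) = (-7 + n)*(13 + n) (L(n) = (n + 13)*(n - 7) = (13 + n)*(-7 + n) = (-7 + n)*(13 + n))
L(a(v))*k(K) = (-91 + (7 - sqrt(2)*sqrt(3))**2 + 6*(7 - sqrt(2)*sqrt(3)))*4 = (-91 + (7 - sqrt(6))**2 + 6*(7 - sqrt(6)))*4 = (-91 + (7 - sqrt(6))**2 + (42 - 6*sqrt(6)))*4 = (-49 + (7 - sqrt(6))**2 - 6*sqrt(6))*4 = -196 - 24*sqrt(6) + 4*(7 - sqrt(6))**2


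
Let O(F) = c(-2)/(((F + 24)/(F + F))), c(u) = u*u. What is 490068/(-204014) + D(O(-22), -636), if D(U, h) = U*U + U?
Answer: 780720558/102007 ≈ 7653.6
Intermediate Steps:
c(u) = u**2
O(F) = 8*F/(24 + F) (O(F) = (-2)**2/(((F + 24)/(F + F))) = 4/(((24 + F)/((2*F)))) = 4/(((24 + F)*(1/(2*F)))) = 4/(((24 + F)/(2*F))) = 4*(2*F/(24 + F)) = 8*F/(24 + F))
D(U, h) = U + U**2 (D(U, h) = U**2 + U = U + U**2)
490068/(-204014) + D(O(-22), -636) = 490068/(-204014) + (8*(-22)/(24 - 22))*(1 + 8*(-22)/(24 - 22)) = 490068*(-1/204014) + (8*(-22)/2)*(1 + 8*(-22)/2) = -245034/102007 + (8*(-22)*(1/2))*(1 + 8*(-22)*(1/2)) = -245034/102007 - 88*(1 - 88) = -245034/102007 - 88*(-87) = -245034/102007 + 7656 = 780720558/102007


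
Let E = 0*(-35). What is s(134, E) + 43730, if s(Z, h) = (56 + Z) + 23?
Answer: 43943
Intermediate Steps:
E = 0
s(Z, h) = 79 + Z
s(134, E) + 43730 = (79 + 134) + 43730 = 213 + 43730 = 43943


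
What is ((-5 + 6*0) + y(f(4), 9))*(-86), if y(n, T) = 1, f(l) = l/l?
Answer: 344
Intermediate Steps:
f(l) = 1
((-5 + 6*0) + y(f(4), 9))*(-86) = ((-5 + 6*0) + 1)*(-86) = ((-5 + 0) + 1)*(-86) = (-5 + 1)*(-86) = -4*(-86) = 344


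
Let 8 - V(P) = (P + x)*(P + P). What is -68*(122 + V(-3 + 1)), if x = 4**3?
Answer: -25704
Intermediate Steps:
x = 64
V(P) = 8 - 2*P*(64 + P) (V(P) = 8 - (P + 64)*(P + P) = 8 - (64 + P)*2*P = 8 - 2*P*(64 + P))
-68*(122 + V(-3 + 1)) = -68*(122 + (8 - 128*(-3 + 1) - 2*(-3 + 1)**2)) = -68*(122 + (8 - 128*(-2) - 2*(-2)**2)) = -68*(122 + (8 + 256 - 2*4)) = -68*(122 + (8 + 256 - 8)) = -68*(122 + 256) = -68*378 = -25704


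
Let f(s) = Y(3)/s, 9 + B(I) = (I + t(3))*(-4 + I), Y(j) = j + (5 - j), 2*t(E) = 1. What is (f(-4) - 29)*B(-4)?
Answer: -2299/4 ≈ -574.75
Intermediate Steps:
t(E) = 1/2 (t(E) = (1/2)*1 = 1/2)
Y(j) = 5
B(I) = -9 + (1/2 + I)*(-4 + I) (B(I) = -9 + (I + 1/2)*(-4 + I) = -9 + (1/2 + I)*(-4 + I))
f(s) = 5/s
(f(-4) - 29)*B(-4) = (5/(-4) - 29)*(-11 + (-4)**2 - 7/2*(-4)) = (5*(-1/4) - 29)*(-11 + 16 + 14) = (-5/4 - 29)*19 = -121/4*19 = -2299/4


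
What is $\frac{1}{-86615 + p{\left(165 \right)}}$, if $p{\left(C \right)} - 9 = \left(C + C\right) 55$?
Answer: $- \frac{1}{68456} \approx -1.4608 \cdot 10^{-5}$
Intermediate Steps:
$p{\left(C \right)} = 9 + 110 C$ ($p{\left(C \right)} = 9 + \left(C + C\right) 55 = 9 + 2 C 55 = 9 + 110 C$)
$\frac{1}{-86615 + p{\left(165 \right)}} = \frac{1}{-86615 + \left(9 + 110 \cdot 165\right)} = \frac{1}{-86615 + \left(9 + 18150\right)} = \frac{1}{-86615 + 18159} = \frac{1}{-68456} = - \frac{1}{68456}$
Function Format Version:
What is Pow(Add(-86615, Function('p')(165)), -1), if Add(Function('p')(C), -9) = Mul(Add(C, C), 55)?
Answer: Rational(-1, 68456) ≈ -1.4608e-5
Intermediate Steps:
Function('p')(C) = Add(9, Mul(110, C)) (Function('p')(C) = Add(9, Mul(Add(C, C), 55)) = Add(9, Mul(Mul(2, C), 55)) = Add(9, Mul(110, C)))
Pow(Add(-86615, Function('p')(165)), -1) = Pow(Add(-86615, Add(9, Mul(110, 165))), -1) = Pow(Add(-86615, Add(9, 18150)), -1) = Pow(Add(-86615, 18159), -1) = Pow(-68456, -1) = Rational(-1, 68456)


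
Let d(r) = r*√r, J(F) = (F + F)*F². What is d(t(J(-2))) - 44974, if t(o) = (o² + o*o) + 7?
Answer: -44974 + 519*√519 ≈ -33150.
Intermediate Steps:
J(F) = 2*F³ (J(F) = (2*F)*F² = 2*F³)
t(o) = 7 + 2*o² (t(o) = (o² + o²) + 7 = 2*o² + 7 = 7 + 2*o²)
d(r) = r^(3/2)
d(t(J(-2))) - 44974 = (7 + 2*(2*(-2)³)²)^(3/2) - 44974 = (7 + 2*(2*(-8))²)^(3/2) - 44974 = (7 + 2*(-16)²)^(3/2) - 44974 = (7 + 2*256)^(3/2) - 44974 = (7 + 512)^(3/2) - 44974 = 519^(3/2) - 44974 = 519*√519 - 44974 = -44974 + 519*√519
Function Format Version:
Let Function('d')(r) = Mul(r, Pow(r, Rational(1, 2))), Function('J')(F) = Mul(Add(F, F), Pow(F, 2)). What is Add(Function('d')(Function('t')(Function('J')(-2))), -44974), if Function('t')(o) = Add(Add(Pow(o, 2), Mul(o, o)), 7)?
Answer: Add(-44974, Mul(519, Pow(519, Rational(1, 2)))) ≈ -33150.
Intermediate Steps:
Function('J')(F) = Mul(2, Pow(F, 3)) (Function('J')(F) = Mul(Mul(2, F), Pow(F, 2)) = Mul(2, Pow(F, 3)))
Function('t')(o) = Add(7, Mul(2, Pow(o, 2))) (Function('t')(o) = Add(Add(Pow(o, 2), Pow(o, 2)), 7) = Add(Mul(2, Pow(o, 2)), 7) = Add(7, Mul(2, Pow(o, 2))))
Function('d')(r) = Pow(r, Rational(3, 2))
Add(Function('d')(Function('t')(Function('J')(-2))), -44974) = Add(Pow(Add(7, Mul(2, Pow(Mul(2, Pow(-2, 3)), 2))), Rational(3, 2)), -44974) = Add(Pow(Add(7, Mul(2, Pow(Mul(2, -8), 2))), Rational(3, 2)), -44974) = Add(Pow(Add(7, Mul(2, Pow(-16, 2))), Rational(3, 2)), -44974) = Add(Pow(Add(7, Mul(2, 256)), Rational(3, 2)), -44974) = Add(Pow(Add(7, 512), Rational(3, 2)), -44974) = Add(Pow(519, Rational(3, 2)), -44974) = Add(Mul(519, Pow(519, Rational(1, 2))), -44974) = Add(-44974, Mul(519, Pow(519, Rational(1, 2))))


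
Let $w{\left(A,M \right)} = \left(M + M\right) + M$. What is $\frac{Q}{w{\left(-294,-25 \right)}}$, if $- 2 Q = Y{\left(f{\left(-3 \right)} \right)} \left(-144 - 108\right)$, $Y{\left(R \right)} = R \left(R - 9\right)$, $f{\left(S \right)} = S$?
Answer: $- \frac{1512}{25} \approx -60.48$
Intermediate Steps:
$Y{\left(R \right)} = R \left(-9 + R\right)$
$w{\left(A,M \right)} = 3 M$ ($w{\left(A,M \right)} = 2 M + M = 3 M$)
$Q = 4536$ ($Q = - \frac{- 3 \left(-9 - 3\right) \left(-144 - 108\right)}{2} = - \frac{\left(-3\right) \left(-12\right) \left(-252\right)}{2} = - \frac{36 \left(-252\right)}{2} = \left(- \frac{1}{2}\right) \left(-9072\right) = 4536$)
$\frac{Q}{w{\left(-294,-25 \right)}} = \frac{4536}{3 \left(-25\right)} = \frac{4536}{-75} = 4536 \left(- \frac{1}{75}\right) = - \frac{1512}{25}$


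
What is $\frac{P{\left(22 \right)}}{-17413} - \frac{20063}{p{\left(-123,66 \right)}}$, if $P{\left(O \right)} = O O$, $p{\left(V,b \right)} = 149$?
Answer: $- \frac{31766285}{235867} \approx -134.68$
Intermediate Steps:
$P{\left(O \right)} = O^{2}$
$\frac{P{\left(22 \right)}}{-17413} - \frac{20063}{p{\left(-123,66 \right)}} = \frac{22^{2}}{-17413} - \frac{20063}{149} = 484 \left(- \frac{1}{17413}\right) - \frac{20063}{149} = - \frac{44}{1583} - \frac{20063}{149} = - \frac{31766285}{235867}$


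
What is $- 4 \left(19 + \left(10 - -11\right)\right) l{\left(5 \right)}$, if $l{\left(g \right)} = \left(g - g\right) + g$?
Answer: $-800$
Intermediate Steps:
$l{\left(g \right)} = g$ ($l{\left(g \right)} = 0 + g = g$)
$- 4 \left(19 + \left(10 - -11\right)\right) l{\left(5 \right)} = - 4 \left(19 + \left(10 - -11\right)\right) 5 = - 4 \left(19 + \left(10 + 11\right)\right) 5 = - 4 \left(19 + 21\right) 5 = \left(-4\right) 40 \cdot 5 = \left(-160\right) 5 = -800$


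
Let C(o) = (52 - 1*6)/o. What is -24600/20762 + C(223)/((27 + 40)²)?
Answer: -12312400574/10391868907 ≈ -1.1848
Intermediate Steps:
C(o) = 46/o (C(o) = (52 - 6)/o = 46/o)
-24600/20762 + C(223)/((27 + 40)²) = -24600/20762 + (46/223)/((27 + 40)²) = -24600*1/20762 + (46*(1/223))/(67²) = -12300/10381 + (46/223)/4489 = -12300/10381 + (46/223)*(1/4489) = -12300/10381 + 46/1001047 = -12312400574/10391868907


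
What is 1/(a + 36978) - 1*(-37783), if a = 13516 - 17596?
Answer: 1242985135/32898 ≈ 37783.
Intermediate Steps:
a = -4080
1/(a + 36978) - 1*(-37783) = 1/(-4080 + 36978) - 1*(-37783) = 1/32898 + 37783 = 1242985135/32898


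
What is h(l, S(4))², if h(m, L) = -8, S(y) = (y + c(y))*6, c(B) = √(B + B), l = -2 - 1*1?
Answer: 64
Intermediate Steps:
l = -3 (l = -2 - 1 = -3)
c(B) = √2*√B (c(B) = √(2*B) = √2*√B)
S(y) = 6*y + 6*√2*√y (S(y) = (y + √2*√y)*6 = 6*y + 6*√2*√y)
h(l, S(4))² = (-8)² = 64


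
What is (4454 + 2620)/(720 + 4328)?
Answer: 3537/2524 ≈ 1.4013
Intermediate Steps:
(4454 + 2620)/(720 + 4328) = 7074/5048 = 7074*(1/5048) = 3537/2524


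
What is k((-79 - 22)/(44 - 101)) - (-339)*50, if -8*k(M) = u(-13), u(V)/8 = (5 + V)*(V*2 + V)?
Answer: 16638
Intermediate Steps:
u(V) = 24*V*(5 + V) (u(V) = 8*((5 + V)*(V*2 + V)) = 8*((5 + V)*(2*V + V)) = 8*((5 + V)*(3*V)) = 8*(3*V*(5 + V)) = 24*V*(5 + V))
k(M) = -312 (k(M) = -3*(-13)*(5 - 13) = -3*(-13)*(-8) = -⅛*2496 = -312)
k((-79 - 22)/(44 - 101)) - (-339)*50 = -312 - (-339)*50 = -312 - 1*(-16950) = -312 + 16950 = 16638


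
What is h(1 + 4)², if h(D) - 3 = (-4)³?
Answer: 3721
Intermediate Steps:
h(D) = -61 (h(D) = 3 + (-4)³ = 3 - 64 = -61)
h(1 + 4)² = (-61)² = 3721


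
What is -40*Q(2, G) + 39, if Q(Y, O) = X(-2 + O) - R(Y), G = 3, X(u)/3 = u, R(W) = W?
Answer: -1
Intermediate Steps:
X(u) = 3*u
Q(Y, O) = -6 - Y + 3*O (Q(Y, O) = 3*(-2 + O) - Y = (-6 + 3*O) - Y = -6 - Y + 3*O)
-40*Q(2, G) + 39 = -40*(-6 - 1*2 + 3*3) + 39 = -40*(-6 - 2 + 9) + 39 = -40*1 + 39 = -40 + 39 = -1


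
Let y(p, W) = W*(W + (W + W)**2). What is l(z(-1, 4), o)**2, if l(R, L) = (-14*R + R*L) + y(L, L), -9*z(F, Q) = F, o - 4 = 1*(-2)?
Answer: 10816/9 ≈ 1201.8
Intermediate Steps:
o = 2 (o = 4 + 1*(-2) = 4 - 2 = 2)
z(F, Q) = -F/9
y(p, W) = W*(W + 4*W**2) (y(p, W) = W*(W + (2*W)**2) = W*(W + 4*W**2))
l(R, L) = -14*R + L*R + L**2*(1 + 4*L) (l(R, L) = (-14*R + R*L) + L**2*(1 + 4*L) = (-14*R + L*R) + L**2*(1 + 4*L) = -14*R + L*R + L**2*(1 + 4*L))
l(z(-1, 4), o)**2 = (-(-14)*(-1)/9 + 2*(-1/9*(-1)) + 2**2*(1 + 4*2))**2 = (-14*1/9 + 2*(1/9) + 4*(1 + 8))**2 = (-14/9 + 2/9 + 4*9)**2 = (-14/9 + 2/9 + 36)**2 = (104/3)**2 = 10816/9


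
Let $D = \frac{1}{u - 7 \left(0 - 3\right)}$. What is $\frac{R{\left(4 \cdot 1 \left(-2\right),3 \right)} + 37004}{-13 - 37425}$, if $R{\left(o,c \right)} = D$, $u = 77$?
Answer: $- \frac{3626393}{3668924} \approx -0.98841$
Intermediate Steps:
$D = \frac{1}{98}$ ($D = \frac{1}{77 - 7 \left(0 - 3\right)} = \frac{1}{77 - -21} = \frac{1}{77 + 21} = \frac{1}{98} \approx 0.010204$)
$R{\left(o,c \right)} = \frac{1}{98}$
$\frac{R{\left(4 \cdot 1 \left(-2\right),3 \right)} + 37004}{-13 - 37425} = \frac{\frac{1}{98} + 37004}{-13 - 37425} = \frac{3626393}{98 \left(-37438\right)} = \frac{3626393}{98} \left(- \frac{1}{37438}\right) = - \frac{3626393}{3668924}$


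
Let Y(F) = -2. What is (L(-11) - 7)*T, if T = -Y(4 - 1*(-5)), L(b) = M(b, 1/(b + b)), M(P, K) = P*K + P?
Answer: -35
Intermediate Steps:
M(P, K) = P + K*P (M(P, K) = K*P + P = P + K*P)
L(b) = b*(1 + 1/(2*b)) (L(b) = b*(1 + 1/(b + b)) = b*(1 + 1/(2*b)))
T = 2 (T = -1*(-2) = 2)
(L(-11) - 7)*T = ((1/2 - 11) - 7)*2 = (-21/2 - 7)*2 = -35/2*2 = -35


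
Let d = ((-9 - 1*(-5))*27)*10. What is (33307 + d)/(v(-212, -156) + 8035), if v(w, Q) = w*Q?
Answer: 871/1111 ≈ 0.78398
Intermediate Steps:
v(w, Q) = Q*w
d = -1080 (d = ((-9 + 5)*27)*10 = -4*27*10 = -108*10 = -1080)
(33307 + d)/(v(-212, -156) + 8035) = (33307 - 1080)/(-156*(-212) + 8035) = 32227/(33072 + 8035) = 32227/41107 = 32227*(1/41107) = 871/1111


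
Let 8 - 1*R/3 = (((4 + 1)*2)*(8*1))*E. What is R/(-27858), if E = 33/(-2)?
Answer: -664/4643 ≈ -0.14301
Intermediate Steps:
E = -33/2 (E = 33*(-½) = -33/2 ≈ -16.500)
R = 3984 (R = 24 - 3*((4 + 1)*2)*(8*1)*(-33)/2 = 24 - 3*(5*2)*8*(-33)/2 = 24 - 3*10*8*(-33)/2 = 24 - 240*(-33)/2 = 24 - 3*(-1320) = 24 + 3960 = 3984)
R/(-27858) = 3984/(-27858) = 3984*(-1/27858) = -664/4643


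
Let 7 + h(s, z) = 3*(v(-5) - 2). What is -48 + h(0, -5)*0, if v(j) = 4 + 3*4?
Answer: -48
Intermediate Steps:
v(j) = 16 (v(j) = 4 + 12 = 16)
h(s, z) = 35 (h(s, z) = -7 + 3*(16 - 2) = -7 + 3*14 = -7 + 42 = 35)
-48 + h(0, -5)*0 = -48 + 35*0 = -48 + 0 = -48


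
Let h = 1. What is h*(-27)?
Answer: -27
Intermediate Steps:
h*(-27) = 1*(-27) = -27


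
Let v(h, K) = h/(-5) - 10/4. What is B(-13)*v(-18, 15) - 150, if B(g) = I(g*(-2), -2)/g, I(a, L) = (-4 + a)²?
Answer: -12412/65 ≈ -190.95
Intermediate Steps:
B(g) = (-4 - 2*g)²/g (B(g) = (-4 + g*(-2))²/g = (-4 - 2*g)²/g)
v(h, K) = -5/2 - h/5 (v(h, K) = h*(-⅕) - 10*¼ = -h/5 - 5/2 = -5/2 - h/5)
B(-13)*v(-18, 15) - 150 = (4*(2 - 13)²/(-13))*(-5/2 - ⅕*(-18)) - 150 = (4*(-1/13)*(-11)²)*(-5/2 + 18/5) - 150 = (4*(-1/13)*121)*(11/10) - 150 = -484/13*11/10 - 150 = -2662/65 - 150 = -12412/65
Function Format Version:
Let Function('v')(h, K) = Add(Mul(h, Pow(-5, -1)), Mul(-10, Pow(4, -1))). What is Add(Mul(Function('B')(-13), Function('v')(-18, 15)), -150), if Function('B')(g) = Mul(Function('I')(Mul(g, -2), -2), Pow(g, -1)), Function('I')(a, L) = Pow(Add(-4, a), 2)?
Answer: Rational(-12412, 65) ≈ -190.95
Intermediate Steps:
Function('B')(g) = Mul(Pow(g, -1), Pow(Add(-4, Mul(-2, g)), 2)) (Function('B')(g) = Mul(Pow(Add(-4, Mul(g, -2)), 2), Pow(g, -1)) = Mul(Pow(Add(-4, Mul(-2, g)), 2), Pow(g, -1)) = Mul(Pow(g, -1), Pow(Add(-4, Mul(-2, g)), 2)))
Function('v')(h, K) = Add(Rational(-5, 2), Mul(Rational(-1, 5), h)) (Function('v')(h, K) = Add(Mul(h, Rational(-1, 5)), Mul(-10, Rational(1, 4))) = Add(Mul(Rational(-1, 5), h), Rational(-5, 2)) = Add(Rational(-5, 2), Mul(Rational(-1, 5), h)))
Add(Mul(Function('B')(-13), Function('v')(-18, 15)), -150) = Add(Mul(Mul(4, Pow(-13, -1), Pow(Add(2, -13), 2)), Add(Rational(-5, 2), Mul(Rational(-1, 5), -18))), -150) = Add(Mul(Mul(4, Rational(-1, 13), Pow(-11, 2)), Add(Rational(-5, 2), Rational(18, 5))), -150) = Add(Mul(Mul(4, Rational(-1, 13), 121), Rational(11, 10)), -150) = Add(Mul(Rational(-484, 13), Rational(11, 10)), -150) = Add(Rational(-2662, 65), -150) = Rational(-12412, 65)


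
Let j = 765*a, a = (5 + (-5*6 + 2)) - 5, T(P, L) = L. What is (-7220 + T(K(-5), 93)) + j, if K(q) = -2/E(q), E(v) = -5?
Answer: -28547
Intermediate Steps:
K(q) = 2/5 (K(q) = -2/(-5) = -2*(-1/5) = 2/5)
a = -28 (a = (5 + (-30 + 2)) - 5 = (5 - 28) - 5 = -23 - 5 = -28)
j = -21420 (j = 765*(-28) = -21420)
(-7220 + T(K(-5), 93)) + j = (-7220 + 93) - 21420 = -7127 - 21420 = -28547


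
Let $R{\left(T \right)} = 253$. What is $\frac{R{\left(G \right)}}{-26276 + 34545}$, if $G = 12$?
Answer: $\frac{253}{8269} \approx 0.030596$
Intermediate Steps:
$\frac{R{\left(G \right)}}{-26276 + 34545} = \frac{253}{-26276 + 34545} = \frac{253}{8269}$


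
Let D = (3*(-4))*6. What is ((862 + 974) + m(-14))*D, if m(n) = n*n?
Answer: -146304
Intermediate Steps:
m(n) = n**2
D = -72 (D = -12*6 = -72)
((862 + 974) + m(-14))*D = ((862 + 974) + (-14)**2)*(-72) = (1836 + 196)*(-72) = 2032*(-72) = -146304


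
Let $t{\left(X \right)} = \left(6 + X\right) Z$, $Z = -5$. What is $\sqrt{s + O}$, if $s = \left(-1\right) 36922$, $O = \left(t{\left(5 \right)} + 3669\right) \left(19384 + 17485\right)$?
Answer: $2 \sqrt{33301911} \approx 11542.0$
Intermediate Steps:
$t{\left(X \right)} = -30 - 5 X$ ($t{\left(X \right)} = \left(6 + X\right) \left(-5\right) = -30 - 5 X$)
$O = 133244566$ ($O = \left(\left(-30 - 25\right) + 3669\right) \left(19384 + 17485\right) = \left(\left(-30 - 25\right) + 3669\right) 36869 = \left(-55 + 3669\right) 36869 = 3614 \cdot 36869 = 133244566$)
$s = -36922$
$\sqrt{s + O} = \sqrt{-36922 + 133244566} = \sqrt{133207644} = 2 \sqrt{33301911}$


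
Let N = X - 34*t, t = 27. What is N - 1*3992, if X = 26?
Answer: -4884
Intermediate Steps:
N = -892 (N = 26 - 34*27 = 26 - 918 = -892)
N - 1*3992 = -892 - 1*3992 = -892 - 3992 = -4884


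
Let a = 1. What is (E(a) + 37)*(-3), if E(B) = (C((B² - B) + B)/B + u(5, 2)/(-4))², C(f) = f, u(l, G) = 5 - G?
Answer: -1779/16 ≈ -111.19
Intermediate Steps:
E(B) = (-¾ + B)² (E(B) = (((B² - B) + B)/B + (5 - 1*2)/(-4))² = (B²/B + (5 - 2)*(-¼))² = (B + 3*(-¼))² = (B - ¾)² = (-¾ + B)²)
(E(a) + 37)*(-3) = ((-3 + 4*1)²/16 + 37)*(-3) = ((-3 + 4)²/16 + 37)*(-3) = ((1/16)*1² + 37)*(-3) = ((1/16)*1 + 37)*(-3) = (1/16 + 37)*(-3) = (593/16)*(-3) = -1779/16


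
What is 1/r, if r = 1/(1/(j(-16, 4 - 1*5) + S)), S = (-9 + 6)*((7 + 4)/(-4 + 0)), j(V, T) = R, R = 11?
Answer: 4/77 ≈ 0.051948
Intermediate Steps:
j(V, T) = 11
S = 33/4 (S = -33/(-4) = -33*(-1)/4 = -3*(-11/4) = 33/4 ≈ 8.2500)
r = 77/4 (r = 1/(1/(11 + 33/4)) = 1/(1/(77/4)) = 1/(4/77) = 77/4 ≈ 19.250)
1/r = 1/(77/4) = 4/77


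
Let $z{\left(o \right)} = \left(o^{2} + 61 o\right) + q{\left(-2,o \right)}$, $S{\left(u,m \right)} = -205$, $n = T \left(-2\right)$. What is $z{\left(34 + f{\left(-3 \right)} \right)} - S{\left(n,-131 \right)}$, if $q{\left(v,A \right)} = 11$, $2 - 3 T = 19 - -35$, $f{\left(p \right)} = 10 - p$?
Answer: $5292$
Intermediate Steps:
$T = - \frac{52}{3}$ ($T = \frac{2}{3} - \frac{19 - -35}{3} = \frac{2}{3} - \frac{19 + 35}{3} = \frac{2}{3} - 18 = - \frac{52}{3} \approx -17.333$)
$n = \frac{104}{3}$ ($n = \left(- \frac{52}{3}\right) \left(-2\right) = \frac{104}{3} \approx 34.667$)
$z{\left(o \right)} = 11 + o^{2} + 61 o$ ($z{\left(o \right)} = \left(o^{2} + 61 o\right) + 11 = 11 + o^{2} + 61 o$)
$z{\left(34 + f{\left(-3 \right)} \right)} - S{\left(n,-131 \right)} = \left(11 + \left(34 + \left(10 - -3\right)\right)^{2} + 61 \left(34 + \left(10 - -3\right)\right)\right) - -205 = \left(11 + \left(34 + \left(10 + 3\right)\right)^{2} + 61 \left(34 + \left(10 + 3\right)\right)\right) + 205 = \left(11 + \left(34 + 13\right)^{2} + 61 \left(34 + 13\right)\right) + 205 = \left(11 + 47^{2} + 61 \cdot 47\right) + 205 = \left(11 + 2209 + 2867\right) + 205 = 5087 + 205 = 5292$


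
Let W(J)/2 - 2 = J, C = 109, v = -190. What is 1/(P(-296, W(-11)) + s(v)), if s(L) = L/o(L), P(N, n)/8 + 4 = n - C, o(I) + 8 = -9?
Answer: -17/17626 ≈ -0.00096448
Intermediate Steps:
W(J) = 4 + 2*J
o(I) = -17 (o(I) = -8 - 9 = -17)
P(N, n) = -904 + 8*n (P(N, n) = -32 + 8*(n - 1*109) = -32 + 8*(n - 109) = -32 + 8*(-109 + n) = -32 + (-872 + 8*n) = -904 + 8*n)
s(L) = -L/17 (s(L) = L/(-17) = L*(-1/17) = -L/17)
1/(P(-296, W(-11)) + s(v)) = 1/((-904 + 8*(4 + 2*(-11))) - 1/17*(-190)) = 1/((-904 + 8*(4 - 22)) + 190/17) = 1/((-904 + 8*(-18)) + 190/17) = 1/((-904 - 144) + 190/17) = 1/(-1048 + 190/17) = 1/(-17626/17) = -17/17626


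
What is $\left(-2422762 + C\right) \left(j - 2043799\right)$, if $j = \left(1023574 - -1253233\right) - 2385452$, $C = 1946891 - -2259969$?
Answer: $-3840171035512$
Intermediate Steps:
$C = 4206860$ ($C = 1946891 + 2259969 = 4206860$)
$j = -108645$ ($j = \left(1023574 + 1253233\right) - 2385452 = 2276807 - 2385452 = -108645$)
$\left(-2422762 + C\right) \left(j - 2043799\right) = \left(-2422762 + 4206860\right) \left(-108645 - 2043799\right) = 1784098 \left(-2152444\right) = -3840171035512$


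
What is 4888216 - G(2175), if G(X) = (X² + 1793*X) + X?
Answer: -3744359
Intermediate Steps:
G(X) = X² + 1794*X
4888216 - G(2175) = 4888216 - 2175*(1794 + 2175) = 4888216 - 2175*3969 = 4888216 - 1*8632575 = 4888216 - 8632575 = -3744359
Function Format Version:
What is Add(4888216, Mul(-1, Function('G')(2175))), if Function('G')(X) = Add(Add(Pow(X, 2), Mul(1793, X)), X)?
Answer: -3744359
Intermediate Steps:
Function('G')(X) = Add(Pow(X, 2), Mul(1794, X))
Add(4888216, Mul(-1, Function('G')(2175))) = Add(4888216, Mul(-1, Mul(2175, Add(1794, 2175)))) = Add(4888216, Mul(-1, Mul(2175, 3969))) = Add(4888216, Mul(-1, 8632575)) = Add(4888216, -8632575) = -3744359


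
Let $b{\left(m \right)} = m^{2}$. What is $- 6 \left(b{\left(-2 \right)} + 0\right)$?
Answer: $-24$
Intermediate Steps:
$- 6 \left(b{\left(-2 \right)} + 0\right) = - 6 \left(\left(-2\right)^{2} + 0\right) = - 6 \left(4 + 0\right) = \left(-6\right) 4 = -24$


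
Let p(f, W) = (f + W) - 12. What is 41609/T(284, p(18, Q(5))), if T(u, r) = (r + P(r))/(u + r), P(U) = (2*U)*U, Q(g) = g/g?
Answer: 4036073/35 ≈ 1.1532e+5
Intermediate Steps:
Q(g) = 1
P(U) = 2*U²
p(f, W) = -12 + W + f (p(f, W) = (W + f) - 12 = -12 + W + f)
T(u, r) = (r + 2*r²)/(r + u) (T(u, r) = (r + 2*r²)/(u + r) = (r + 2*r²)/(r + u))
41609/T(284, p(18, Q(5))) = 41609/(((-12 + 1 + 18)*(1 + 2*(-12 + 1 + 18))/((-12 + 1 + 18) + 284))) = 41609/((7*(1 + 2*7)/(7 + 284))) = 41609/((7*(1 + 14)/291)) = 41609/((7*(1/291)*15)) = 41609/(35/97) = 41609*(97/35) = 4036073/35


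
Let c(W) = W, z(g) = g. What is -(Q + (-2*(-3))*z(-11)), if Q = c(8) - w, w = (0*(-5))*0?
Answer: 58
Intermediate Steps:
w = 0 (w = 0*0 = 0)
Q = 8 (Q = 8 - 1*0 = 8 + 0 = 8)
-(Q + (-2*(-3))*z(-11)) = -(8 - 2*(-3)*(-11)) = -(8 + 6*(-11)) = -(8 - 66) = -1*(-58) = 58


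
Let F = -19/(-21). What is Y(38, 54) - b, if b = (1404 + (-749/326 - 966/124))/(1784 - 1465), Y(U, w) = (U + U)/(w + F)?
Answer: -5548480442/1858528771 ≈ -2.9854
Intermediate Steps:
F = 19/21 (F = -19*(-1/21) = 19/21 ≈ 0.90476)
Y(U, w) = 2*U/(19/21 + w) (Y(U, w) = (U + U)/(w + 19/21) = (2*U)/(19/21 + w) = 2*U/(19/21 + w))
b = 7043438/1611907 (b = (1404 + (-749*1/326 - 966*1/124))/319 = (1404 + (-749/326 - 483/62))*(1/319) = (1404 - 50974/5053)*(1/319) = (7043438/5053)*(1/319) = 7043438/1611907 ≈ 4.3696)
Y(38, 54) - b = 42*38/(19 + 21*54) - 1*7043438/1611907 = 42*38/(19 + 1134) - 7043438/1611907 = 42*38/1153 - 7043438/1611907 = 42*38*(1/1153) - 7043438/1611907 = 1596/1153 - 7043438/1611907 = -5548480442/1858528771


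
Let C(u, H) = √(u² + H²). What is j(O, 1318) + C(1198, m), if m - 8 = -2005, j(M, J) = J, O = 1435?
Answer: 1318 + √5423213 ≈ 3646.8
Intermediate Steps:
m = -1997 (m = 8 - 2005 = -1997)
C(u, H) = √(H² + u²)
j(O, 1318) + C(1198, m) = 1318 + √((-1997)² + 1198²) = 1318 + √(3988009 + 1435204) = 1318 + √5423213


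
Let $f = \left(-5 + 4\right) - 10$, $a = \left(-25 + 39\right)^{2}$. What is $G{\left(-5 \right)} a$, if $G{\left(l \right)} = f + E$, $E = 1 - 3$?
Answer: $-2548$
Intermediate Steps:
$a = 196$ ($a = 14^{2} = 196$)
$E = -2$
$f = -11$ ($f = -1 - 10 = -11$)
$G{\left(l \right)} = -13$ ($G{\left(l \right)} = -11 - 2 = -13$)
$G{\left(-5 \right)} a = \left(-13\right) 196 = -2548$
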